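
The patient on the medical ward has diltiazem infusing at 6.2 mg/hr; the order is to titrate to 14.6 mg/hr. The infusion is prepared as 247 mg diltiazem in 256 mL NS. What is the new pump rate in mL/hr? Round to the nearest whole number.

15 mL/hr

Concentration = 247 mg ÷ 256 mL = 0.9648438 mg/mL
Rate = 14.6 mg/hr ÷ 0.9648438 mg/mL = 15.13198 mL/hr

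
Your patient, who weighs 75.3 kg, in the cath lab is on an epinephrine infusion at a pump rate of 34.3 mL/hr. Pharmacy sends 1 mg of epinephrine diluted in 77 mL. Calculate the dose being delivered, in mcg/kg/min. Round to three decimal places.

0.099 mcg/kg/min

Concentration = 1 mg ÷ 77 mL = 0.01298701 mg/mL = 12.98701 mcg/mL
Drug rate = 34.3 mL/hr × 12.98701 mcg/mL = 445.4545 mcg/hr
445.4545 mcg/hr ÷ 60 min/hr = 7.424242 mcg/min
7.424242 mcg/min ÷ 75.3 kg = 0.09859552 mcg/kg/min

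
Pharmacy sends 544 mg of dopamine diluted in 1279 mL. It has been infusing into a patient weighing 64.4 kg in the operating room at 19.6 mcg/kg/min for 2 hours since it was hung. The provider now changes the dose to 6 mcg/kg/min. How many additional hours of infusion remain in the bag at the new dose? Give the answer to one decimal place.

Initial rate:
Dose = 19.6 mcg/kg/min × 64.4 kg = 1262.24 mcg/min
1262.24 mcg/min × 60 min/hr = 75734.4 mcg/hr
Concentration = 544 mg ÷ 1279 mL = 0.4253323 mg/mL = 425.3323 mcg/mL
Rate = 75734.4 mcg/hr ÷ 425.3323 mcg/mL = 178.0594 mL/hr
Volume infused so far = 178.0594 mL/hr × 2 hr = 356.1187 mL
Volume remaining = 1279 − 356.1187 = 922.8813 mL
New rate:
Dose = 6 mcg/kg/min × 64.4 kg = 386.4 mcg/min
386.4 mcg/min × 60 min/hr = 23184 mcg/hr
Rate = 23184 mcg/hr ÷ 425.3323 mcg/mL = 54.50797 mL/hr
Time remaining = 922.8813 mL ÷ 54.50797 mL/hr = 16.93112 hr

16.9 hours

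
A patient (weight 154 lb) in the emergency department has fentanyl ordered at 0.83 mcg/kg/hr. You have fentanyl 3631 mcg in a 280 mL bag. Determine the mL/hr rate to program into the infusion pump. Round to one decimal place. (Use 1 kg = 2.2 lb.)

Weight = 154 lb ÷ 2.2 lb/kg = 70 kg
Dose = 0.83 mcg/kg/hr × 70 kg = 58.1 mcg/hr
Concentration = 3631 mcg ÷ 280 mL = 12.96786 mcg/mL
Rate = 58.1 mcg/hr ÷ 12.96786 mcg/mL = 4.480308 mL/hr

4.5 mL/hr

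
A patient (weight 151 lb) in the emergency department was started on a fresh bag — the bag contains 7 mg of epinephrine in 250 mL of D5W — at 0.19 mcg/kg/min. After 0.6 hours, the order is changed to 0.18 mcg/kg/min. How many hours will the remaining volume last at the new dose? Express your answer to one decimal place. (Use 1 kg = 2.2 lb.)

8.8 hours

Initial rate:
Weight = 151 lb ÷ 2.2 lb/kg = 68.63636 kg
Dose = 0.19 mcg/kg/min × 68.63636 kg = 13.04091 mcg/min
13.04091 mcg/min × 60 min/hr = 782.4545 mcg/hr
Concentration = 7 mg ÷ 250 mL = 0.028 mg/mL = 28 mcg/mL
Rate = 782.4545 mcg/hr ÷ 28 mcg/mL = 27.94481 mL/hr
Volume infused so far = 27.94481 mL/hr × 0.6 hr = 16.76688 mL
Volume remaining = 250 − 16.76688 = 233.2331 mL
New rate:
Dose = 0.18 mcg/kg/min × 68.63636 kg = 12.35455 mcg/min
12.35455 mcg/min × 60 min/hr = 741.2727 mcg/hr
Rate = 741.2727 mcg/hr ÷ 28 mcg/mL = 26.47403 mL/hr
Time remaining = 233.2331 mL ÷ 26.47403 mL/hr = 8.809885 hr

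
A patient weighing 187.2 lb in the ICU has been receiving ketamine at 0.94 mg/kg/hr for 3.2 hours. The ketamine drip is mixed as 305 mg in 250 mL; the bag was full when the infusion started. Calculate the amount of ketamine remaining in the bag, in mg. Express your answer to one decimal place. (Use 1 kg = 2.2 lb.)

Weight = 187.2 lb ÷ 2.2 lb/kg = 85.09091 kg
Dose = 0.94 mg/kg/hr × 85.09091 kg = 79.98545 mg/hr
Concentration = 305 mg ÷ 250 mL = 1.22 mg/mL
Rate = 79.98545 mg/hr ÷ 1.22 mg/mL = 65.56185 mL/hr
Volume infused = 65.56185 mL/hr × 3.2 hr = 209.7979 mL
Volume remaining = 250 − 209.7979 = 40.20209 mL
Drug remaining = 40.20209 mL × 1.22 mg/mL = 49.04655 mg

49.0 mg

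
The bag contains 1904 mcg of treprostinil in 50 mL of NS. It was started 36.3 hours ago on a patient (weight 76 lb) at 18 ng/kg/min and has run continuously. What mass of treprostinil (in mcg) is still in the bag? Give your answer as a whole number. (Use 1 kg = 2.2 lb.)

550 mcg

Weight = 76 lb ÷ 2.2 lb/kg = 34.54545 kg
Dose = 18 ng/kg/min × 34.54545 kg = 621.8182 ng/min
621.8182 ng/min × 60 min/hr = 37309.09 ng/hr
Concentration = 1904 mcg ÷ 50 mL = 38.08 mcg/mL = 38080 ng/mL
Rate = 37309.09 ng/hr ÷ 38080 ng/mL = 0.9797555 mL/hr
Volume infused = 0.9797555 mL/hr × 36.3 hr = 35.56513 mL
Volume remaining = 50 − 35.56513 = 14.43487 mL
Drug remaining = 14.43487 mL × 38080 ng/mL = 549680 ng = 549.68 mcg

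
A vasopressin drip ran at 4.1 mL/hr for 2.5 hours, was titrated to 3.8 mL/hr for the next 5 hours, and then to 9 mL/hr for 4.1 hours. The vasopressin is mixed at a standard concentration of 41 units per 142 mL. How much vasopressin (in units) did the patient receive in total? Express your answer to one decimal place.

Concentration = 41 units ÷ 142 mL = 0.2887324 units/mL
Stage 1: 4.1 mL/hr × 2.5 hr = 10.25 mL → 10.25 mL × 0.2887324 units/mL = 2.959507 units
Stage 2: 3.8 mL/hr × 5 hr = 19 mL → 19 mL × 0.2887324 units/mL = 5.485915 units
Stage 3: 9 mL/hr × 4.1 hr = 36.9 mL → 36.9 mL × 0.2887324 units/mL = 10.65423 units
Total = 2.959507 + 5.485915 + 10.65423 = 19.09965 units

19.1 units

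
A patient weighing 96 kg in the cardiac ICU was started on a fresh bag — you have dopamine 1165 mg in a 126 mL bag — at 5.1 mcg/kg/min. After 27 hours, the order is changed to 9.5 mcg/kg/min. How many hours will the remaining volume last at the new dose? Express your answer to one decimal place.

6.8 hours

Initial rate:
Dose = 5.1 mcg/kg/min × 96 kg = 489.6 mcg/min
489.6 mcg/min × 60 min/hr = 29376 mcg/hr
Concentration = 1165 mg ÷ 126 mL = 9.246032 mg/mL = 9246.032 mcg/mL
Rate = 29376 mcg/hr ÷ 9246.032 mcg/mL = 3.177147 mL/hr
Volume infused so far = 3.177147 mL/hr × 27 hr = 85.78296 mL
Volume remaining = 126 − 85.78296 = 40.21704 mL
New rate:
Dose = 9.5 mcg/kg/min × 96 kg = 912 mcg/min
912 mcg/min × 60 min/hr = 54720 mcg/hr
Rate = 54720 mcg/hr ÷ 9246.032 mcg/mL = 5.918215 mL/hr
Time remaining = 40.21704 mL ÷ 5.918215 mL/hr = 6.795468 hr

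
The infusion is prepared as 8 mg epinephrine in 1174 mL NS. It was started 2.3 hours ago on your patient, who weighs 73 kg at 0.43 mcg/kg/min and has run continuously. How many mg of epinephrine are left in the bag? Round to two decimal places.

Dose = 0.43 mcg/kg/min × 73 kg = 31.39 mcg/min
31.39 mcg/min × 60 min/hr = 1883.4 mcg/hr
Concentration = 8 mg ÷ 1174 mL = 0.00681431 mg/mL = 6.81431 mcg/mL
Rate = 1883.4 mcg/hr ÷ 6.81431 mcg/mL = 276.389 mL/hr
Volume infused = 276.389 mL/hr × 2.3 hr = 635.6946 mL
Volume remaining = 1174 − 635.6946 = 538.3054 mL
Drug remaining = 538.3054 mL × 6.81431 mcg/mL = 3668.18 mcg = 3.66818 mg

3.67 mg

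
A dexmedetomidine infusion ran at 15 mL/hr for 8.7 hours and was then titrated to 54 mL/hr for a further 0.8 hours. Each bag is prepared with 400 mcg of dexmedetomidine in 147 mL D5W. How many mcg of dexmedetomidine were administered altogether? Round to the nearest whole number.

Concentration = 400 mcg ÷ 147 mL = 2.721088 mcg/mL
Stage 1: 15 mL/hr × 8.7 hr = 130.5 mL → 130.5 mL × 2.721088 mcg/mL = 355.102 mcg
Stage 2: 54 mL/hr × 0.8 hr = 43.2 mL → 43.2 mL × 2.721088 mcg/mL = 117.551 mcg
Total = 355.102 + 117.551 = 472.6531 mcg

473 mcg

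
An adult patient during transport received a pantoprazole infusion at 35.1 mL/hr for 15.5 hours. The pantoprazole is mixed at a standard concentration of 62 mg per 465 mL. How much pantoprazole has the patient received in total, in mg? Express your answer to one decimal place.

Concentration = 62 mg ÷ 465 mL = 0.1333333 mg/mL
Drug rate = 35.1 mL/hr × 0.1333333 mg/mL = 4.68 mg/hr
Total = 4.68 mg/hr × 15.5 hr = 72.54 mg

72.5 mg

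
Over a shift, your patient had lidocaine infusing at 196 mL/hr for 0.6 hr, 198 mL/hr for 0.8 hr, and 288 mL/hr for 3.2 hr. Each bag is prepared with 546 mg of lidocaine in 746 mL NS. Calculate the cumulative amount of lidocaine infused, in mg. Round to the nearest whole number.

877 mg

Concentration = 546 mg ÷ 746 mL = 0.7319035 mg/mL
Stage 1: 196 mL/hr × 0.6 hr = 117.6 mL → 117.6 mL × 0.7319035 mg/mL = 86.07185 mg
Stage 2: 198 mL/hr × 0.8 hr = 158.4 mL → 158.4 mL × 0.7319035 mg/mL = 115.9335 mg
Stage 3: 288 mL/hr × 3.2 hr = 921.6 mL → 921.6 mL × 0.7319035 mg/mL = 674.5223 mg
Total = 86.07185 + 115.9335 + 674.5223 = 876.5276 mg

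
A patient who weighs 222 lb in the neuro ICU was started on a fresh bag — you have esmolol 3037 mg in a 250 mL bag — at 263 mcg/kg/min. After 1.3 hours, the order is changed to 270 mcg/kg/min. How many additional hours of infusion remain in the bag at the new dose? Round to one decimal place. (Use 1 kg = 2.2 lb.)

0.6 hours

Initial rate:
Weight = 222 lb ÷ 2.2 lb/kg = 100.9091 kg
Dose = 263 mcg/kg/min × 100.9091 kg = 26539.09 mcg/min
26539.09 mcg/min × 60 min/hr = 1592345 mcg/hr
Concentration = 3037 mg ÷ 250 mL = 12.148 mg/mL = 12148 mcg/mL
Rate = 1592345 mcg/hr ÷ 12148 mcg/mL = 131.0788 mL/hr
Volume infused so far = 131.0788 mL/hr × 1.3 hr = 170.4025 mL
Volume remaining = 250 − 170.4025 = 79.59754 mL
New rate:
Dose = 270 mcg/kg/min × 100.9091 kg = 27245.45 mcg/min
27245.45 mcg/min × 60 min/hr = 1634727 mcg/hr
Rate = 1634727 mcg/hr ÷ 12148 mcg/mL = 134.5676 mL/hr
Time remaining = 79.59754 mL ÷ 134.5676 mL/hr = 0.591506 hr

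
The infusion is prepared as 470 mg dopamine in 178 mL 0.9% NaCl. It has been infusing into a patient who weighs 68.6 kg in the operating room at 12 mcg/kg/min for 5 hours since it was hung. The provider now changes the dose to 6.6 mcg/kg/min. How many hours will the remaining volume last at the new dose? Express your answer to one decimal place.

Initial rate:
Dose = 12 mcg/kg/min × 68.6 kg = 823.2 mcg/min
823.2 mcg/min × 60 min/hr = 49392 mcg/hr
Concentration = 470 mg ÷ 178 mL = 2.640449 mg/mL = 2640.449 mcg/mL
Rate = 49392 mcg/hr ÷ 2640.449 mcg/mL = 18.70591 mL/hr
Volume infused so far = 18.70591 mL/hr × 5 hr = 93.52953 mL
Volume remaining = 178 − 93.52953 = 84.47047 mL
New rate:
Dose = 6.6 mcg/kg/min × 68.6 kg = 452.76 mcg/min
452.76 mcg/min × 60 min/hr = 27165.6 mcg/hr
Rate = 27165.6 mcg/hr ÷ 2640.449 mcg/mL = 10.28825 mL/hr
Time remaining = 84.47047 mL ÷ 10.28825 mL/hr = 8.210384 hr

8.2 hours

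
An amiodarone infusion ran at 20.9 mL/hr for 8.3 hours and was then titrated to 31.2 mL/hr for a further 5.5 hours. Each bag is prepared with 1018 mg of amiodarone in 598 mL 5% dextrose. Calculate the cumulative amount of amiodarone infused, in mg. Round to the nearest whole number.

Concentration = 1018 mg ÷ 598 mL = 1.702341 mg/mL
Stage 1: 20.9 mL/hr × 8.3 hr = 173.47 mL → 173.47 mL × 1.702341 mg/mL = 295.3051 mg
Stage 2: 31.2 mL/hr × 5.5 hr = 171.6 mL → 171.6 mL × 1.702341 mg/mL = 292.1217 mg
Total = 295.3051 + 292.1217 = 587.4269 mg

587 mg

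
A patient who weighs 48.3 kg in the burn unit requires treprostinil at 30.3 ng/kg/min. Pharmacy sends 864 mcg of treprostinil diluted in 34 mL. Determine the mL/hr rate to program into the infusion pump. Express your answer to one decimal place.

Dose = 30.3 ng/kg/min × 48.3 kg = 1463.49 ng/min
1463.49 ng/min × 60 min/hr = 87809.4 ng/hr
Concentration = 864 mcg ÷ 34 mL = 25.41176 mcg/mL = 25411.76 ng/mL
Rate = 87809.4 ng/hr ÷ 25411.76 ng/mL = 3.455463 mL/hr

3.5 mL/hr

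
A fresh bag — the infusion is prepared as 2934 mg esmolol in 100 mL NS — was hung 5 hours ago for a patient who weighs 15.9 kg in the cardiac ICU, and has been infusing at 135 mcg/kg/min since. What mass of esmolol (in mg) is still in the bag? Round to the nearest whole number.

2290 mg

Dose = 135 mcg/kg/min × 15.9 kg = 2146.5 mcg/min
2146.5 mcg/min × 60 min/hr = 128790 mcg/hr
Concentration = 2934 mg ÷ 100 mL = 29.34 mg/mL = 29340 mcg/mL
Rate = 128790 mcg/hr ÷ 29340 mcg/mL = 4.389571 mL/hr
Volume infused = 4.389571 mL/hr × 5 hr = 21.94785 mL
Volume remaining = 100 − 21.94785 = 78.05215 mL
Drug remaining = 78.05215 mL × 29340 mcg/mL = 2290050 mcg = 2290.05 mg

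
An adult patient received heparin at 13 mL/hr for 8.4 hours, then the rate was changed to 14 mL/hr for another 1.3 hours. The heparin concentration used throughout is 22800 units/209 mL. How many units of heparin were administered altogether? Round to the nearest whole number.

Concentration = 22800 units ÷ 209 mL = 109.0909 units/mL
Stage 1: 13 mL/hr × 8.4 hr = 109.2 mL → 109.2 mL × 109.0909 units/mL = 11912.73 units
Stage 2: 14 mL/hr × 1.3 hr = 18.2 mL → 18.2 mL × 109.0909 units/mL = 1985.455 units
Total = 11912.73 + 1985.455 = 13898.18 units

13898 units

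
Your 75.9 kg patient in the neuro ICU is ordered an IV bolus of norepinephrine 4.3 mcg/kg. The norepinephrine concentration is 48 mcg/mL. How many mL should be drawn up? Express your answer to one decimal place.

6.8 mL

Dose = 4.3 mcg/kg × 75.9 kg = 326.37 mcg
Volume = 326.37 mcg ÷ 48 mcg/mL = 6.799375 mL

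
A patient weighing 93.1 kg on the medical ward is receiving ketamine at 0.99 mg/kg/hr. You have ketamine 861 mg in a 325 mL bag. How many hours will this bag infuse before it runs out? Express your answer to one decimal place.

Dose = 0.99 mg/kg/hr × 93.1 kg = 92.169 mg/hr
Concentration = 861 mg ÷ 325 mL = 2.649231 mg/mL
Rate = 92.169 mg/hr ÷ 2.649231 mg/mL = 34.79085 mL/hr
Duration = 325 mL ÷ 34.79085 mL/hr = 9.341536 hr

9.3 hours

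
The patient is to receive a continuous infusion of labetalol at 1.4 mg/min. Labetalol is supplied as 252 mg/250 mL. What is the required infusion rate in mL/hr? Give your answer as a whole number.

83 mL/hr

1.4 mg/min × 60 min/hr = 84 mg/hr
Concentration = 252 mg ÷ 250 mL = 1.008 mg/mL
Rate = 84 mg/hr ÷ 1.008 mg/mL = 83.33333 mL/hr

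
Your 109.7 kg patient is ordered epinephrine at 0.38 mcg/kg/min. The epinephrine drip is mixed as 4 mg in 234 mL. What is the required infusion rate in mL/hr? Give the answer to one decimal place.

146.3 mL/hr

Dose = 0.38 mcg/kg/min × 109.7 kg = 41.686 mcg/min
41.686 mcg/min × 60 min/hr = 2501.16 mcg/hr
Concentration = 4 mg ÷ 234 mL = 0.01709402 mg/mL = 17.09402 mcg/mL
Rate = 2501.16 mcg/hr ÷ 17.09402 mcg/mL = 146.3179 mL/hr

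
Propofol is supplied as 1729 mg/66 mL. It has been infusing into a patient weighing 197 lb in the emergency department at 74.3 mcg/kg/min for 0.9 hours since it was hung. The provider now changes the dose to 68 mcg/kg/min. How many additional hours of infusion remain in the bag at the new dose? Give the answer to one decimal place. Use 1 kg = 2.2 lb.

3.7 hours

Initial rate:
Weight = 197 lb ÷ 2.2 lb/kg = 89.54545 kg
Dose = 74.3 mcg/kg/min × 89.54545 kg = 6653.227 mcg/min
6653.227 mcg/min × 60 min/hr = 399193.6 mcg/hr
Concentration = 1729 mg ÷ 66 mL = 26.19697 mg/mL = 26196.97 mcg/mL
Rate = 399193.6 mcg/hr ÷ 26196.97 mcg/mL = 15.23816 mL/hr
Volume infused so far = 15.23816 mL/hr × 0.9 hr = 13.71434 mL
Volume remaining = 66 − 13.71434 = 52.28566 mL
New rate:
Dose = 68 mcg/kg/min × 89.54545 kg = 6089.091 mcg/min
6089.091 mcg/min × 60 min/hr = 365345.5 mcg/hr
Rate = 365345.5 mcg/hr ÷ 26196.97 mcg/mL = 13.9461 mL/hr
Time remaining = 52.28566 mL ÷ 13.9461 mL/hr = 3.749125 hr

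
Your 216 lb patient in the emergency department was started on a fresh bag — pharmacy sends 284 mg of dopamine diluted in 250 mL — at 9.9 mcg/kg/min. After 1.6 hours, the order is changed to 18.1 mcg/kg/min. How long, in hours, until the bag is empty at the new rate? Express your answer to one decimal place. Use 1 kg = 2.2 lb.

1.8 hours

Initial rate:
Weight = 216 lb ÷ 2.2 lb/kg = 98.18182 kg
Dose = 9.9 mcg/kg/min × 98.18182 kg = 972 mcg/min
972 mcg/min × 60 min/hr = 58320 mcg/hr
Concentration = 284 mg ÷ 250 mL = 1.136 mg/mL = 1136 mcg/mL
Rate = 58320 mcg/hr ÷ 1136 mcg/mL = 51.33803 mL/hr
Volume infused so far = 51.33803 mL/hr × 1.6 hr = 82.14085 mL
Volume remaining = 250 − 82.14085 = 167.8592 mL
New rate:
Dose = 18.1 mcg/kg/min × 98.18182 kg = 1777.091 mcg/min
1777.091 mcg/min × 60 min/hr = 106625.5 mcg/hr
Rate = 106625.5 mcg/hr ÷ 1136 mcg/mL = 93.86044 mL/hr
Time remaining = 167.8592 mL ÷ 93.86044 mL/hr = 1.788391 hr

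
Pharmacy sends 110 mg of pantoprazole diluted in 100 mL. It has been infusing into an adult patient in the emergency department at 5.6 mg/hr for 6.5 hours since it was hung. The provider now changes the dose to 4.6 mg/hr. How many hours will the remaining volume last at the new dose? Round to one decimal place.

Initial rate:
Concentration = 110 mg ÷ 100 mL = 1.1 mg/mL
Rate = 5.6 mg/hr ÷ 1.1 mg/mL = 5.090909 mL/hr
Volume infused so far = 5.090909 mL/hr × 6.5 hr = 33.09091 mL
Volume remaining = 100 − 33.09091 = 66.90909 mL
New rate:
Rate = 4.6 mg/hr ÷ 1.1 mg/mL = 4.181818 mL/hr
Time remaining = 66.90909 mL ÷ 4.181818 mL/hr = 16 hr

16.0 hours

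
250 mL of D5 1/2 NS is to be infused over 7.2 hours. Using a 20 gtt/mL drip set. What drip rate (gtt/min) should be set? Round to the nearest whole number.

12 gtt/min

250 mL ÷ (7.2 hr × 60 = 432 min) = 0.5787037 mL/min
0.5787037 mL/min × 20 gtt/mL = 11.57407 gtt/min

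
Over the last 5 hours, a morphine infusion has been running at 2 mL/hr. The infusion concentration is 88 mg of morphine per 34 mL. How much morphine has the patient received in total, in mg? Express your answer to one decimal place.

Concentration = 88 mg ÷ 34 mL = 2.588235 mg/mL
Drug rate = 2 mL/hr × 2.588235 mg/mL = 5.176471 mg/hr
Total = 5.176471 mg/hr × 5 hr = 25.88235 mg

25.9 mg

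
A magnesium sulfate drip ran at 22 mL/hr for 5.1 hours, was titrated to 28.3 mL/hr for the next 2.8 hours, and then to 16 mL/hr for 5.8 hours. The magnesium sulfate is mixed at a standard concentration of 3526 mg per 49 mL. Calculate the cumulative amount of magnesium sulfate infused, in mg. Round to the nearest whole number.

Concentration = 3526 mg ÷ 49 mL = 71.95918 mg/mL
Stage 1: 22 mL/hr × 5.1 hr = 112.2 mL → 112.2 mL × 71.95918 mg/mL = 8073.82 mg
Stage 2: 28.3 mL/hr × 2.8 hr = 79.24 mL → 79.24 mL × 71.95918 mg/mL = 5702.046 mg
Stage 3: 16 mL/hr × 5.8 hr = 92.8 mL → 92.8 mL × 71.95918 mg/mL = 6677.812 mg
Total = 8073.82 + 5702.046 + 6677.812 = 20453.68 mg

20454 mg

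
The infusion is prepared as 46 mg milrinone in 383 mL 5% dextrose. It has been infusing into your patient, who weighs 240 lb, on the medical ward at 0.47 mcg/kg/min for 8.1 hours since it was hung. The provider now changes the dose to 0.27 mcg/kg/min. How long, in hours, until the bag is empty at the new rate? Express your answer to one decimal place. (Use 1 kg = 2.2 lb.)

11.9 hours

Initial rate:
Weight = 240 lb ÷ 2.2 lb/kg = 109.0909 kg
Dose = 0.47 mcg/kg/min × 109.0909 kg = 51.27273 mcg/min
51.27273 mcg/min × 60 min/hr = 3076.364 mcg/hr
Concentration = 46 mg ÷ 383 mL = 0.1201044 mg/mL = 120.1044 mcg/mL
Rate = 3076.364 mcg/hr ÷ 120.1044 mcg/mL = 25.61407 mL/hr
Volume infused so far = 25.61407 mL/hr × 8.1 hr = 207.474 mL
Volume remaining = 383 − 207.474 = 175.526 mL
New rate:
Dose = 0.27 mcg/kg/min × 109.0909 kg = 29.45455 mcg/min
29.45455 mcg/min × 60 min/hr = 1767.273 mcg/hr
Rate = 1767.273 mcg/hr ÷ 120.1044 mcg/mL = 14.71447 mL/hr
Time remaining = 175.526 mL ÷ 14.71447 mL/hr = 11.92881 hr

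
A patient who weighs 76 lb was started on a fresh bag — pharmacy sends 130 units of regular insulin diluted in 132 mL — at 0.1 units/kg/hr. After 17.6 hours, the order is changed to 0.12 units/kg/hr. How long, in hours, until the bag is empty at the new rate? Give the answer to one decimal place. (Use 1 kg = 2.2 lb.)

16.7 hours

Initial rate:
Weight = 76 lb ÷ 2.2 lb/kg = 34.54545 kg
Dose = 0.1 units/kg/hr × 34.54545 kg = 3.454545 units/hr
Concentration = 130 units ÷ 132 mL = 0.9848485 units/mL
Rate = 3.454545 units/hr ÷ 0.9848485 units/mL = 3.507692 mL/hr
Volume infused so far = 3.507692 mL/hr × 17.6 hr = 61.73538 mL
Volume remaining = 132 − 61.73538 = 70.26462 mL
New rate:
Dose = 0.12 units/kg/hr × 34.54545 kg = 4.145455 units/hr
Rate = 4.145455 units/hr ÷ 0.9848485 units/mL = 4.209231 mL/hr
Time remaining = 70.26462 mL ÷ 4.209231 mL/hr = 16.69298 hr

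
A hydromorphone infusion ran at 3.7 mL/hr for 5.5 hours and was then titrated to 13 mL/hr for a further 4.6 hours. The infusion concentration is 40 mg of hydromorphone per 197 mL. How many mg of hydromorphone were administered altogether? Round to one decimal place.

Concentration = 40 mg ÷ 197 mL = 0.2030457 mg/mL
Stage 1: 3.7 mL/hr × 5.5 hr = 20.35 mL → 20.35 mL × 0.2030457 mg/mL = 4.13198 mg
Stage 2: 13 mL/hr × 4.6 hr = 59.8 mL → 59.8 mL × 0.2030457 mg/mL = 12.14213 mg
Total = 4.13198 + 12.14213 = 16.27411 mg

16.3 mg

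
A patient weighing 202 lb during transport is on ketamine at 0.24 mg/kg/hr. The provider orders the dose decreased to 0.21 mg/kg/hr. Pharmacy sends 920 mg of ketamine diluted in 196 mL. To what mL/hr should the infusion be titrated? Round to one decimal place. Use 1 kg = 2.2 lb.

Weight = 202 lb ÷ 2.2 lb/kg = 91.81818 kg
Dose = 0.21 mg/kg/hr × 91.81818 kg = 19.28182 mg/hr
Concentration = 920 mg ÷ 196 mL = 4.693878 mg/mL
Rate = 19.28182 mg/hr ÷ 4.693878 mg/mL = 4.107866 mL/hr

4.1 mL/hr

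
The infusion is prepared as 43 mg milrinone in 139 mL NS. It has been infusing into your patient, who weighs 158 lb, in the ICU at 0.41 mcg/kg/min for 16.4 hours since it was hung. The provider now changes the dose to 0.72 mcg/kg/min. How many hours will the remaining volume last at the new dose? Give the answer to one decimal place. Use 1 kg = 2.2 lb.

4.5 hours

Initial rate:
Weight = 158 lb ÷ 2.2 lb/kg = 71.81818 kg
Dose = 0.41 mcg/kg/min × 71.81818 kg = 29.44545 mcg/min
29.44545 mcg/min × 60 min/hr = 1766.727 mcg/hr
Concentration = 43 mg ÷ 139 mL = 0.3093525 mg/mL = 309.3525 mcg/mL
Rate = 1766.727 mcg/hr ÷ 309.3525 mcg/mL = 5.711049 mL/hr
Volume infused so far = 5.711049 mL/hr × 16.4 hr = 93.6612 mL
Volume remaining = 139 − 93.6612 = 45.3388 mL
New rate:
Dose = 0.72 mcg/kg/min × 71.81818 kg = 51.70909 mcg/min
51.70909 mcg/min × 60 min/hr = 3102.545 mcg/hr
Rate = 3102.545 mcg/hr ÷ 309.3525 mcg/mL = 10.02916 mL/hr
Time remaining = 45.3388 mL ÷ 10.02916 mL/hr = 4.520699 hr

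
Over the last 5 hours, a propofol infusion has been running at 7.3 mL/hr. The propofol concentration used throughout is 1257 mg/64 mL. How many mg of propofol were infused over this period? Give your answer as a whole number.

717 mg

Concentration = 1257 mg ÷ 64 mL = 19.64062 mg/mL = 19640.62 mcg/mL
Drug rate = 7.3 mL/hr × 19640.62 mcg/mL = 143376.6 mcg/hr
Total = 143376.6 mcg/hr × 5 hr = 716882.8 mcg = 716.8828 mg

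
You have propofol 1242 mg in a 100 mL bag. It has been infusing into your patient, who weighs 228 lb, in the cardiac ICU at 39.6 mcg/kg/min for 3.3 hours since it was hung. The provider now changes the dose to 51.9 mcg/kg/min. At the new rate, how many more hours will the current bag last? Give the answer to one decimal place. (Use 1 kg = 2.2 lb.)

1.3 hours

Initial rate:
Weight = 228 lb ÷ 2.2 lb/kg = 103.6364 kg
Dose = 39.6 mcg/kg/min × 103.6364 kg = 4104 mcg/min
4104 mcg/min × 60 min/hr = 246240 mcg/hr
Concentration = 1242 mg ÷ 100 mL = 12.42 mg/mL = 12420 mcg/mL
Rate = 246240 mcg/hr ÷ 12420 mcg/mL = 19.82609 mL/hr
Volume infused so far = 19.82609 mL/hr × 3.3 hr = 65.42609 mL
Volume remaining = 100 − 65.42609 = 34.57391 mL
New rate:
Dose = 51.9 mcg/kg/min × 103.6364 kg = 5378.727 mcg/min
5378.727 mcg/min × 60 min/hr = 322723.6 mcg/hr
Rate = 322723.6 mcg/hr ÷ 12420 mcg/mL = 25.98419 mL/hr
Time remaining = 34.57391 mL ÷ 25.98419 mL/hr = 1.330575 hr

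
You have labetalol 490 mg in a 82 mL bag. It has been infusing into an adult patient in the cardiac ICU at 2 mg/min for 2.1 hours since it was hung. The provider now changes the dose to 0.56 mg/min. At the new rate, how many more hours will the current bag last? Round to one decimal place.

Initial rate:
2 mg/min × 60 min/hr = 120 mg/hr
Concentration = 490 mg ÷ 82 mL = 5.97561 mg/mL
Rate = 120 mg/hr ÷ 5.97561 mg/mL = 20.08163 mL/hr
Volume infused so far = 20.08163 mL/hr × 2.1 hr = 42.17143 mL
Volume remaining = 82 − 42.17143 = 39.82857 mL
New rate:
0.56 mg/min × 60 min/hr = 33.6 mg/hr
Rate = 33.6 mg/hr ÷ 5.97561 mg/mL = 5.622857 mL/hr
Time remaining = 39.82857 mL ÷ 5.622857 mL/hr = 7.083333 hr

7.1 hours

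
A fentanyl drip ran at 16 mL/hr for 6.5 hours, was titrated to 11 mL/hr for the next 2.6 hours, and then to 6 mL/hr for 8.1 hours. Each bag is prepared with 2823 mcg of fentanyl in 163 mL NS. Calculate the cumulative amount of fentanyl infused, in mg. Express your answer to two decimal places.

3.14 mg

Concentration = 2823 mcg ÷ 163 mL = 17.31902 mcg/mL
Stage 1: 16 mL/hr × 6.5 hr = 104 mL → 104 mL × 17.31902 mcg/mL = 1801.178 mcg
Stage 2: 11 mL/hr × 2.6 hr = 28.6 mL → 28.6 mL × 17.31902 mcg/mL = 495.3239 mcg
Stage 3: 6 mL/hr × 8.1 hr = 48.6 mL → 48.6 mL × 17.31902 mcg/mL = 841.7043 mcg
Total = 1801.178 + 495.3239 + 841.7043 = 3138.206 mcg = 3.138206 mg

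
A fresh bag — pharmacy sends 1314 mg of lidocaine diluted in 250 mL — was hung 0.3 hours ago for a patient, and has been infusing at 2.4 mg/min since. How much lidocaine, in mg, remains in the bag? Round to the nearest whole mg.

1271 mg

2.4 mg/min × 60 min/hr = 144 mg/hr
Concentration = 1314 mg ÷ 250 mL = 5.256 mg/mL
Rate = 144 mg/hr ÷ 5.256 mg/mL = 27.39726 mL/hr
Volume infused = 27.39726 mL/hr × 0.3 hr = 8.219178 mL
Volume remaining = 250 − 8.219178 = 241.7808 mL
Drug remaining = 241.7808 mL × 5.256 mg/mL = 1270.8 mg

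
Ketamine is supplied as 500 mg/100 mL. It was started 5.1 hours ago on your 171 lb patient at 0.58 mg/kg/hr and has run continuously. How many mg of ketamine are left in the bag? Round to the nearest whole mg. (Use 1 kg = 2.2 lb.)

Weight = 171 lb ÷ 2.2 lb/kg = 77.72727 kg
Dose = 0.58 mg/kg/hr × 77.72727 kg = 45.08182 mg/hr
Concentration = 500 mg ÷ 100 mL = 5 mg/mL
Rate = 45.08182 mg/hr ÷ 5 mg/mL = 9.016364 mL/hr
Volume infused = 9.016364 mL/hr × 5.1 hr = 45.98345 mL
Volume remaining = 100 − 45.98345 = 54.01655 mL
Drug remaining = 54.01655 mL × 5 mg/mL = 270.0827 mg

270 mg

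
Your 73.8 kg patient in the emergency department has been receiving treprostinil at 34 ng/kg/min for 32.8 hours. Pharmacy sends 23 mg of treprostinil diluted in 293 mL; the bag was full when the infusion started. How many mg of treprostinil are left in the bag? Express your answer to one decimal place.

18.1 mg

Dose = 34 ng/kg/min × 73.8 kg = 2509.2 ng/min
2509.2 ng/min × 60 min/hr = 150552 ng/hr
Concentration = 23 mg ÷ 293 mL = 0.07849829 mg/mL = 78498.29 ng/mL
Rate = 150552 ng/hr ÷ 78498.29 ng/mL = 1.917902 mL/hr
Volume infused = 1.917902 mL/hr × 32.8 hr = 62.90717 mL
Volume remaining = 293 − 62.90717 = 230.0928 mL
Drug remaining = 230.0928 mL × 78498.29 ng/mL = 18061894 ng = 18.06189 mg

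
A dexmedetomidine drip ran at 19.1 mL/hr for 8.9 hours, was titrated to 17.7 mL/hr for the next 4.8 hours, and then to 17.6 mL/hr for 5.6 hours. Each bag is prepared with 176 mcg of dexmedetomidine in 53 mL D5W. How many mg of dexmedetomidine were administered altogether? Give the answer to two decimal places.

1.17 mg

Concentration = 176 mcg ÷ 53 mL = 3.320755 mcg/mL
Stage 1: 19.1 mL/hr × 8.9 hr = 169.99 mL → 169.99 mL × 3.320755 mcg/mL = 564.4951 mcg
Stage 2: 17.7 mL/hr × 4.8 hr = 84.96 mL → 84.96 mL × 3.320755 mcg/mL = 282.1313 mcg
Stage 3: 17.6 mL/hr × 5.6 hr = 98.56 mL → 98.56 mL × 3.320755 mcg/mL = 327.2936 mcg
Total = 564.4951 + 282.1313 + 327.2936 = 1173.92 mcg = 1.17392 mg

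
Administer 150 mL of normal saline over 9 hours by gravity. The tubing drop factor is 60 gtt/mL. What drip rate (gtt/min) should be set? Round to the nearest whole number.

17 gtt/min

150 mL ÷ (9 hr × 60 = 540 min) = 0.2777778 mL/min
0.2777778 mL/min × 60 gtt/mL = 16.66667 gtt/min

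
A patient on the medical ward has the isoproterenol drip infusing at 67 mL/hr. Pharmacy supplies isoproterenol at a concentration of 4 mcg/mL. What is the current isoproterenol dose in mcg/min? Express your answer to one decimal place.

4.5 mcg/min

Drug rate = 67 mL/hr × 4 mcg/mL = 268 mcg/hr
268 mcg/hr ÷ 60 min/hr = 4.466667 mcg/min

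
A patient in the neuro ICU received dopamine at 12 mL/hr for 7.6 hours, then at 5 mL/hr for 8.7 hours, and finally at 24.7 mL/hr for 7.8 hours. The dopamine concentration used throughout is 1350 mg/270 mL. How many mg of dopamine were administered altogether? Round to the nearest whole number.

Concentration = 1350 mg ÷ 270 mL = 5 mg/mL
Stage 1: 12 mL/hr × 7.6 hr = 91.2 mL → 91.2 mL × 5 mg/mL = 456 mg
Stage 2: 5 mL/hr × 8.7 hr = 43.5 mL → 43.5 mL × 5 mg/mL = 217.5 mg
Stage 3: 24.7 mL/hr × 7.8 hr = 192.66 mL → 192.66 mL × 5 mg/mL = 963.3 mg
Total = 456 + 217.5 + 963.3 = 1636.8 mg

1637 mg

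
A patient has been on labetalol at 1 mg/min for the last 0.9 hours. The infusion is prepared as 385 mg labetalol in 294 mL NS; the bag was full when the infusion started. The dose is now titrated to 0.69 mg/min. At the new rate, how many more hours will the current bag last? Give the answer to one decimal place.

8.0 hours

Initial rate:
1 mg/min × 60 min/hr = 60 mg/hr
Concentration = 385 mg ÷ 294 mL = 1.309524 mg/mL
Rate = 60 mg/hr ÷ 1.309524 mg/mL = 45.81818 mL/hr
Volume infused so far = 45.81818 mL/hr × 0.9 hr = 41.23636 mL
Volume remaining = 294 − 41.23636 = 252.7636 mL
New rate:
0.69 mg/min × 60 min/hr = 41.4 mg/hr
Rate = 41.4 mg/hr ÷ 1.309524 mg/mL = 31.61455 mL/hr
Time remaining = 252.7636 mL ÷ 31.61455 mL/hr = 7.995169 hr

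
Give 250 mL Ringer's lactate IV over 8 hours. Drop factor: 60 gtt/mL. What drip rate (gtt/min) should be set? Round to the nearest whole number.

250 mL ÷ (8 hr × 60 = 480 min) = 0.5208333 mL/min
0.5208333 mL/min × 60 gtt/mL = 31.25 gtt/min

31 gtt/min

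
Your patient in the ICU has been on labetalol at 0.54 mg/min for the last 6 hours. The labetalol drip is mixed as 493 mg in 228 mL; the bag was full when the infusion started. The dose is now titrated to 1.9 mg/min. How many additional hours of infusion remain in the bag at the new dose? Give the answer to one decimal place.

2.6 hours

Initial rate:
0.54 mg/min × 60 min/hr = 32.4 mg/hr
Concentration = 493 mg ÷ 228 mL = 2.162281 mg/mL
Rate = 32.4 mg/hr ÷ 2.162281 mg/mL = 14.98418 mL/hr
Volume infused so far = 14.98418 mL/hr × 6 hr = 89.90507 mL
Volume remaining = 228 − 89.90507 = 138.0949 mL
New rate:
1.9 mg/min × 60 min/hr = 114 mg/hr
Rate = 114 mg/hr ÷ 2.162281 mg/mL = 52.72211 mL/hr
Time remaining = 138.0949 mL ÷ 52.72211 mL/hr = 2.619298 hr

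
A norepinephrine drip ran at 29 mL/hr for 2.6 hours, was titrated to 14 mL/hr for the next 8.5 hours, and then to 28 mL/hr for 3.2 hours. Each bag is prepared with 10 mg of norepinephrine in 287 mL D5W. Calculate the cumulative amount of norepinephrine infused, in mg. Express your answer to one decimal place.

9.9 mg

Concentration = 10 mg ÷ 287 mL = 0.03484321 mg/mL
Stage 1: 29 mL/hr × 2.6 hr = 75.4 mL → 75.4 mL × 0.03484321 mg/mL = 2.627178 mg
Stage 2: 14 mL/hr × 8.5 hr = 119 mL → 119 mL × 0.03484321 mg/mL = 4.146341 mg
Stage 3: 28 mL/hr × 3.2 hr = 89.6 mL → 89.6 mL × 0.03484321 mg/mL = 3.121951 mg
Total = 2.627178 + 4.146341 + 3.121951 = 9.89547 mg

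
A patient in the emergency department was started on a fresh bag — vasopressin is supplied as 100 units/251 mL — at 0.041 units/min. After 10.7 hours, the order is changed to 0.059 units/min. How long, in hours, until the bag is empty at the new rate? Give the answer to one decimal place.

20.8 hours

Initial rate:
0.041 units/min × 60 min/hr = 2.46 units/hr
Concentration = 100 units ÷ 251 mL = 0.3984064 units/mL
Rate = 2.46 units/hr ÷ 0.3984064 units/mL = 6.1746 mL/hr
Volume infused so far = 6.1746 mL/hr × 10.7 hr = 66.06822 mL
Volume remaining = 251 − 66.06822 = 184.9318 mL
New rate:
0.059 units/min × 60 min/hr = 3.54 units/hr
Rate = 3.54 units/hr ÷ 0.3984064 units/mL = 8.8854 mL/hr
Time remaining = 184.9318 mL ÷ 8.8854 mL/hr = 20.81299 hr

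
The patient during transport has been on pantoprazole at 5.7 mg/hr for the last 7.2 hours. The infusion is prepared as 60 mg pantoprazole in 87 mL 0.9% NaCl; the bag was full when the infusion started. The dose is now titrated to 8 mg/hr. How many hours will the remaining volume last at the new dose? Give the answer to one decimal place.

2.4 hours

Initial rate:
Concentration = 60 mg ÷ 87 mL = 0.6896552 mg/mL
Rate = 5.7 mg/hr ÷ 0.6896552 mg/mL = 8.265 mL/hr
Volume infused so far = 8.265 mL/hr × 7.2 hr = 59.508 mL
Volume remaining = 87 − 59.508 = 27.492 mL
New rate:
Rate = 8 mg/hr ÷ 0.6896552 mg/mL = 11.6 mL/hr
Time remaining = 27.492 mL ÷ 11.6 mL/hr = 2.37 hr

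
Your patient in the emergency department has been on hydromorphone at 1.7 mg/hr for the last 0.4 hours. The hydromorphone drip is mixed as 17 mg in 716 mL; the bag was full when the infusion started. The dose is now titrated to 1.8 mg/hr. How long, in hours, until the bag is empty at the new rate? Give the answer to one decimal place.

Initial rate:
Concentration = 17 mg ÷ 716 mL = 0.02374302 mg/mL
Rate = 1.7 mg/hr ÷ 0.02374302 mg/mL = 71.6 mL/hr
Volume infused so far = 71.6 mL/hr × 0.4 hr = 28.64 mL
Volume remaining = 716 − 28.64 = 687.36 mL
New rate:
Rate = 1.8 mg/hr ÷ 0.02374302 mg/mL = 75.81176 mL/hr
Time remaining = 687.36 mL ÷ 75.81176 mL/hr = 9.066667 hr

9.1 hours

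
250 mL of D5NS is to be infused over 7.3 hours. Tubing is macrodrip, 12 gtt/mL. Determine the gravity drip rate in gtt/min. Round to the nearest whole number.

7 gtt/min

250 mL ÷ (7.3 hr × 60 = 438 min) = 0.5707763 mL/min
0.5707763 mL/min × 12 gtt/mL = 6.849315 gtt/min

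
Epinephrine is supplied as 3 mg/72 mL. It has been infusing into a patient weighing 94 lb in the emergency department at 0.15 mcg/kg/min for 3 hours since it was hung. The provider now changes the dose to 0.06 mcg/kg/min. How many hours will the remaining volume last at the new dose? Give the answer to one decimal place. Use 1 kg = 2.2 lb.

12.0 hours

Initial rate:
Weight = 94 lb ÷ 2.2 lb/kg = 42.72727 kg
Dose = 0.15 mcg/kg/min × 42.72727 kg = 6.409091 mcg/min
6.409091 mcg/min × 60 min/hr = 384.5455 mcg/hr
Concentration = 3 mg ÷ 72 mL = 0.04166667 mg/mL = 41.66667 mcg/mL
Rate = 384.5455 mcg/hr ÷ 41.66667 mcg/mL = 9.229091 mL/hr
Volume infused so far = 9.229091 mL/hr × 3 hr = 27.68727 mL
Volume remaining = 72 − 27.68727 = 44.31273 mL
New rate:
Dose = 0.06 mcg/kg/min × 42.72727 kg = 2.563636 mcg/min
2.563636 mcg/min × 60 min/hr = 153.8182 mcg/hr
Rate = 153.8182 mcg/hr ÷ 41.66667 mcg/mL = 3.691636 mL/hr
Time remaining = 44.31273 mL ÷ 3.691636 mL/hr = 12.00355 hr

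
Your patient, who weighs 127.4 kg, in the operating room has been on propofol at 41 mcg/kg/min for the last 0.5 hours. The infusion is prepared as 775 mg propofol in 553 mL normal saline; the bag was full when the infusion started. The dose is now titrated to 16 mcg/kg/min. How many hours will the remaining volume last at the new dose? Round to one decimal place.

5.1 hours

Initial rate:
Dose = 41 mcg/kg/min × 127.4 kg = 5223.4 mcg/min
5223.4 mcg/min × 60 min/hr = 313404 mcg/hr
Concentration = 775 mg ÷ 553 mL = 1.401447 mg/mL = 1401.447 mcg/mL
Rate = 313404 mcg/hr ÷ 1401.447 mcg/mL = 223.6289 mL/hr
Volume infused so far = 223.6289 mL/hr × 0.5 hr = 111.8145 mL
Volume remaining = 553 − 111.8145 = 441.1855 mL
New rate:
Dose = 16 mcg/kg/min × 127.4 kg = 2038.4 mcg/min
2038.4 mcg/min × 60 min/hr = 122304 mcg/hr
Rate = 122304 mcg/hr ÷ 1401.447 mcg/mL = 87.26982 mL/hr
Time remaining = 441.1855 mL ÷ 87.26982 mL/hr = 5.055419 hr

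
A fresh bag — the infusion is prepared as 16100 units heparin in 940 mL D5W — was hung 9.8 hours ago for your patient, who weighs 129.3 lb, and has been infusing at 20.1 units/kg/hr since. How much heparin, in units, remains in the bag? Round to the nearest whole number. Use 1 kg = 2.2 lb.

4523 units

Weight = 129.3 lb ÷ 2.2 lb/kg = 58.77273 kg
Dose = 20.1 units/kg/hr × 58.77273 kg = 1181.332 units/hr
Concentration = 16100 units ÷ 940 mL = 17.12766 units/mL
Rate = 1181.332 units/hr ÷ 17.12766 units/mL = 68.97217 mL/hr
Volume infused = 68.97217 mL/hr × 9.8 hr = 675.9272 mL
Volume remaining = 940 − 675.9272 = 264.0728 mL
Drug remaining = 264.0728 mL × 17.12766 units/mL = 4522.948 units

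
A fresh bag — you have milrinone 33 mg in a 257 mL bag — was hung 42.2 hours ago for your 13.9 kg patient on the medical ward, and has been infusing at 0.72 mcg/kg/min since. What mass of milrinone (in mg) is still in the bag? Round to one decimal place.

7.7 mg

Dose = 0.72 mcg/kg/min × 13.9 kg = 10.008 mcg/min
10.008 mcg/min × 60 min/hr = 600.48 mcg/hr
Concentration = 33 mg ÷ 257 mL = 0.1284047 mg/mL = 128.4047 mcg/mL
Rate = 600.48 mcg/hr ÷ 128.4047 mcg/mL = 4.676465 mL/hr
Volume infused = 4.676465 mL/hr × 42.2 hr = 197.3468 mL
Volume remaining = 257 − 197.3468 = 59.65316 mL
Drug remaining = 59.65316 mL × 128.4047 mcg/mL = 7659.744 mcg = 7.659744 mg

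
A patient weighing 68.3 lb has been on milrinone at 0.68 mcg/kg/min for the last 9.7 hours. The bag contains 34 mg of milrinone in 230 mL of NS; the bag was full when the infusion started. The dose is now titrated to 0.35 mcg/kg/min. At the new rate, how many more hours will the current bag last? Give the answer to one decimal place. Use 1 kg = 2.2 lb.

Initial rate:
Weight = 68.3 lb ÷ 2.2 lb/kg = 31.04545 kg
Dose = 0.68 mcg/kg/min × 31.04545 kg = 21.11091 mcg/min
21.11091 mcg/min × 60 min/hr = 1266.655 mcg/hr
Concentration = 34 mg ÷ 230 mL = 0.1478261 mg/mL = 147.8261 mcg/mL
Rate = 1266.655 mcg/hr ÷ 147.8261 mcg/mL = 8.568545 mL/hr
Volume infused so far = 8.568545 mL/hr × 9.7 hr = 83.11489 mL
Volume remaining = 230 − 83.11489 = 146.8851 mL
New rate:
Dose = 0.35 mcg/kg/min × 31.04545 kg = 10.86591 mcg/min
10.86591 mcg/min × 60 min/hr = 651.9545 mcg/hr
Rate = 651.9545 mcg/hr ÷ 147.8261 mcg/mL = 4.410281 mL/hr
Time remaining = 146.8851 mL ÷ 4.410281 mL/hr = 33.30516 hr

33.3 hours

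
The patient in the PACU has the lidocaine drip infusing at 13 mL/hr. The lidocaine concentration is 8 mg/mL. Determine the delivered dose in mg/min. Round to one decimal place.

1.7 mg/min

Drug rate = 13 mL/hr × 8 mg/mL = 104 mg/hr
104 mg/hr ÷ 60 min/hr = 1.733333 mg/min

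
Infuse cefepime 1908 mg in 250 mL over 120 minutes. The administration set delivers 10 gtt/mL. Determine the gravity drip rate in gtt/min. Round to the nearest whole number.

21 gtt/min

250 mL ÷ (120 min) = 2.083333 mL/min
2.083333 mL/min × 10 gtt/mL = 20.83333 gtt/min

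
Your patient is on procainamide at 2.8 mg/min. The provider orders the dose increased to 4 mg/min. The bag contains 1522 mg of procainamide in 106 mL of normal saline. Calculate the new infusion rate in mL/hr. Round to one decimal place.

16.7 mL/hr

4 mg/min × 60 min/hr = 240 mg/hr
Concentration = 1522 mg ÷ 106 mL = 14.35849 mg/mL
Rate = 240 mg/hr ÷ 14.35849 mg/mL = 16.71485 mL/hr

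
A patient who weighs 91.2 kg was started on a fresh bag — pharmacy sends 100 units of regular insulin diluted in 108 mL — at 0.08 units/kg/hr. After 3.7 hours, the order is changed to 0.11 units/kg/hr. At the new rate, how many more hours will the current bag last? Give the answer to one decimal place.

7.3 hours

Initial rate:
Dose = 0.08 units/kg/hr × 91.2 kg = 7.296 units/hr
Concentration = 100 units ÷ 108 mL = 0.9259259 units/mL
Rate = 7.296 units/hr ÷ 0.9259259 units/mL = 7.87968 mL/hr
Volume infused so far = 7.87968 mL/hr × 3.7 hr = 29.15482 mL
Volume remaining = 108 − 29.15482 = 78.84518 mL
New rate:
Dose = 0.11 units/kg/hr × 91.2 kg = 10.032 units/hr
Rate = 10.032 units/hr ÷ 0.9259259 units/mL = 10.83456 mL/hr
Time remaining = 78.84518 mL ÷ 10.83456 mL/hr = 7.277193 hr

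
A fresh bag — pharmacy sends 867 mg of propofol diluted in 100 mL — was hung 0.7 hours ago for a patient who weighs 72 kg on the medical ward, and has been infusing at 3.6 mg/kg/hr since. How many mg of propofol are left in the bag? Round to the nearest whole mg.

Dose = 3.6 mg/kg/hr × 72 kg = 259.2 mg/hr
Concentration = 867 mg ÷ 100 mL = 8.67 mg/mL
Rate = 259.2 mg/hr ÷ 8.67 mg/mL = 29.89619 mL/hr
Volume infused = 29.89619 mL/hr × 0.7 hr = 20.92734 mL
Volume remaining = 100 − 20.92734 = 79.07266 mL
Drug remaining = 79.07266 mL × 8.67 mg/mL = 685.56 mg

686 mg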